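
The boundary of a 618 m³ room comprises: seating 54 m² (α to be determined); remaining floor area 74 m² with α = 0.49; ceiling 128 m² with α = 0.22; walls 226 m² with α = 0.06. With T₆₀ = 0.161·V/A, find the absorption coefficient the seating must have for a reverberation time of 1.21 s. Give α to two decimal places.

From T₆₀ = 0.161·V/A, the target T₆₀ = 1.21 s needs A = 0.161·618/1.21 = 82.23 m².
Absorption from the other surfaces = 74·0.49 + 128·0.22 + 226·0.06 = 77.98 m², so the seating must supply 4.25 m² over 54 m².
α = 4.25/54 = 0.079.

0.08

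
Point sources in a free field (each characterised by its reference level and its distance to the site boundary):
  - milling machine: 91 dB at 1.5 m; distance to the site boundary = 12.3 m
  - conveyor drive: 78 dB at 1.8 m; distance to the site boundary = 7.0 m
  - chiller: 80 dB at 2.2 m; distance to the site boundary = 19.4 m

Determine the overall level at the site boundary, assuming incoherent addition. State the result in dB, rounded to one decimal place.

Propagate each source to the receiver with L = L_ref − 20·log₁₀(r/r_ref), then add intensities.
milling machine: 91 − 20·log₁₀(12.3/1.5) = 91 − 18.28 = 72.72 dB.
conveyor drive: 78 − 20·log₁₀(7.0/1.8) = 78 − 11.80 = 66.20 dB.
chiller: 80 − 20·log₁₀(19.4/2.2) = 80 − 18.91 = 61.09 dB.
Σ 10^(L/10) = 2.418e+07 → L_total = 10·log₁₀(2.418e+07) = 73.83 dB.

73.8 dB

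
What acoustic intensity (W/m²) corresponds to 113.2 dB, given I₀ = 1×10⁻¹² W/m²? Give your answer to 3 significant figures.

0.209 W/m²

I = I₀·10^(L/10) = 10⁻¹² × 10^(113.2/10) = 10^(-0.680).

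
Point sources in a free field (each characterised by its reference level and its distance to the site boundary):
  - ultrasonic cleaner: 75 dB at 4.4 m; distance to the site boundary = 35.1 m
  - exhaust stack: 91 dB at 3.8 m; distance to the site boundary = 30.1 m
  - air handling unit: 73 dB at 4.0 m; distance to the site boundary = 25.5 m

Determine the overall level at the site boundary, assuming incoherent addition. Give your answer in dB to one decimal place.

Apply inverse-square spreading to bring every level to the receiver, then sum 10^(L/10).
ultrasonic cleaner: 75 − 20·log₁₀(35.1/4.4) = 75 − 18.04 = 56.96 dB.
exhaust stack: 91 − 20·log₁₀(30.1/3.8) = 91 − 17.98 = 73.02 dB.
air handling unit: 73 − 20·log₁₀(25.5/4.0) = 73 − 16.09 = 56.91 dB.
Σ 10^(L/10) = 2.105e+07 → L_total = 10·log₁₀(2.105e+07) = 73.23 dB.

73.2 dB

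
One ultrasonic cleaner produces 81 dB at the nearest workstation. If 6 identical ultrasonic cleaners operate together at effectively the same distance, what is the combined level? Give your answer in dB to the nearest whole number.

N identical incoherent sources raise the level by 10·log₁₀ N.
L_total = 81 + 10·log₁₀(6) = 81 + 7.782 = 88.78 dB.

89 dB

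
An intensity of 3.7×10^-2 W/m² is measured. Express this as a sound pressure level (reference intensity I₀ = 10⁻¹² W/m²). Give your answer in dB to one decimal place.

L = 10·log₁₀(I/I₀) = 10·log₁₀(3.7×10^-2/10⁻¹²) = 10·log₁₀(3.7×10^10).
L = 10·(0.5682 + 10) = 105.68 dB.

105.7 dB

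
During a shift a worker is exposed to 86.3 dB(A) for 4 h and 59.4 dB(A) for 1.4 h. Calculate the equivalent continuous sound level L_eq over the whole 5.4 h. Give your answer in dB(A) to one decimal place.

85.0 dB(A)

Weight each interval's intensity by its duration and average over T = 5.4 h:
Σ tᵢ·10^(Lᵢ/10) = 4·10^(86.3/10) + 1.4·10^(59.4/10) = 1.708e+09.
L_eq = 10·log₁₀(1.708e+09/5.4) = 85.00 dB(A).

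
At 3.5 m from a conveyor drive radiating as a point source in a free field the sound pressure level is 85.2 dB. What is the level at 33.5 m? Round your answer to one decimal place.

Spherical spreading from a point source gives a 20·log₁₀(r₂/r₁) drop.
L₂ = 85.2 − 20·log₁₀(33.5/3.5) = 85.2 − 19.620 = 65.58 dB.

65.6 dB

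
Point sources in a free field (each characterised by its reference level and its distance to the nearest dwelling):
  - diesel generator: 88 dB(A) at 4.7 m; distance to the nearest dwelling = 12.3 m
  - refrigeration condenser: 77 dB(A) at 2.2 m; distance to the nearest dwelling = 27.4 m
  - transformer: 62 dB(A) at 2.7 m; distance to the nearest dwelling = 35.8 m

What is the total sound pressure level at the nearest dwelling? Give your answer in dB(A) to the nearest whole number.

Apply inverse-square spreading to bring every level to the receiver, then sum 10^(L/10).
diesel generator: 88 − 20·log₁₀(12.3/4.7) = 88 − 8.36 = 79.64 dB(A).
refrigeration condenser: 77 − 20·log₁₀(27.4/2.2) = 77 − 21.91 = 55.09 dB(A).
transformer: 62 − 20·log₁₀(35.8/2.7) = 62 − 22.45 = 39.55 dB(A).
Σ 10^(L/10) = 9.246e+07 → L_total = 10·log₁₀(9.246e+07) = 79.66 dB(A).

80 dB(A)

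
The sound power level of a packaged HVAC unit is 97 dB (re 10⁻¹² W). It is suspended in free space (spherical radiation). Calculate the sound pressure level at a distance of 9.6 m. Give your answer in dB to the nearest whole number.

Free-field spherical radiation: L_p = L_w − 10·log₁₀(4π·r²), r = 9.6 m.
4π·r² = 1158 m², 10·log₁₀ of that is 30.638 dB.
L_p = 97 − 30.638 = 66.36 dB.

66 dB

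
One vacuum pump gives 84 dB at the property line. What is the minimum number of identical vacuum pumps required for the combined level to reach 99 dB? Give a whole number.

32

Need L₁ + 10·log₁₀ N ≥ 99, i.e. log₁₀ N ≥ 1.50.
N ≥ 10^(15.0/10) = 31.623, so N = 32.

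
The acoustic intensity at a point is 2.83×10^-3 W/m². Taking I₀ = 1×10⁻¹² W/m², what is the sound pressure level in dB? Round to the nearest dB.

95 dB

Dividing by I₀ shifts the exponent by 12: I/I₀ = 2.83×10^9.
L = 10·(0.4518 + 9) = 94.52 dB.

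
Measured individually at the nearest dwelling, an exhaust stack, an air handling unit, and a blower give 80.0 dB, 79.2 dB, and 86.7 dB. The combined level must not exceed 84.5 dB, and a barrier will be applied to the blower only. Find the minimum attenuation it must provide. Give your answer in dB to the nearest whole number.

The untreated sources together contribute 10^(80.0/10) + 10^(79.2/10) = 1.832e+08, i.e. 82.63 dB.
To meet 84.5 dB overall, the treated blower may contribute at most 10^(84.5/10) − 1.832e+08 = 9.866e+07, i.e. 79.94 dB.
Required insertion loss = 86.7 − 79.94 = 6.76 dB.

7 dB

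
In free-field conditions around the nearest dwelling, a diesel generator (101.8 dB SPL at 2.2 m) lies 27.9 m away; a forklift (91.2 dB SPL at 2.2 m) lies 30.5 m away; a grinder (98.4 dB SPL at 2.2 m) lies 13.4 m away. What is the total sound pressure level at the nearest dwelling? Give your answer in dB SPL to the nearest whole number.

85 dB SPL

Propagate each source to the receiver with L = L_ref − 20·log₁₀(r/r_ref), then add intensities.
diesel generator: 101.8 − 20·log₁₀(27.9/2.2) = 101.8 − 22.06 = 79.74 dB SPL.
forklift: 91.2 − 20·log₁₀(30.5/2.2) = 91.2 − 22.84 = 68.36 dB SPL.
grinder: 98.4 − 20·log₁₀(13.4/2.2) = 98.4 − 15.69 = 82.71 dB SPL.
Σ 10^(L/10) = 2.875e+08 → L_total = 10·log₁₀(2.875e+08) = 84.59 dB SPL.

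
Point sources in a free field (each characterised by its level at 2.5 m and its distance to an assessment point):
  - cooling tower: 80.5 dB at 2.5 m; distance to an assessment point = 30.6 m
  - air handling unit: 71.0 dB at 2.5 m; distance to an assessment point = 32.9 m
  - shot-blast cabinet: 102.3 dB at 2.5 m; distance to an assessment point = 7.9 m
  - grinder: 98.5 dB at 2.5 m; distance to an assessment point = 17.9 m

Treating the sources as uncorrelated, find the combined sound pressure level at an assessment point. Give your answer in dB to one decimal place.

92.6 dB

Apply inverse-square spreading to bring every level to the receiver, then sum 10^(L/10).
cooling tower: 80.5 − 20·log₁₀(30.6/2.5) = 80.5 − 21.76 = 58.74 dB.
air handling unit: 71.0 − 20·log₁₀(32.9/2.5) = 71.0 − 22.39 = 48.61 dB.
shot-blast cabinet: 102.3 − 20·log₁₀(7.9/2.5) = 102.3 − 9.99 = 92.31 dB.
grinder: 98.5 − 20·log₁₀(17.9/2.5) = 98.5 − 17.10 = 81.40 dB.
Σ 10^(L/10) = 1.840e+09 → L_total = 10·log₁₀(1.840e+09) = 92.65 dB.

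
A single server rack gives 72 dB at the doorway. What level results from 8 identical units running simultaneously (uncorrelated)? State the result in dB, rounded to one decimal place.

81.0 dB

With 8 equal, uncorrelated contributions the intensity is 8× that of one unit, giving a rise of 10·log₁₀ 8.
L_total = 72 + 10·log₁₀(8) = 72 + 9.031 = 81.03 dB.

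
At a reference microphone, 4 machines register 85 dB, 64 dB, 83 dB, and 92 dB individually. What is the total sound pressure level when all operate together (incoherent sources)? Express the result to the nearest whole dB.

For uncorrelated sources the intensities add, so convert each level to linear form, sum, and take 10·log₁₀ of the total.
Σ 10^(L/10) = 10^(85/10) + 10^(64/10) + 10^(83/10) + 10^(92/10) = 2.103e+09.
L_total = 10·log₁₀(2.103e+09) = 93.23 dB.

93 dB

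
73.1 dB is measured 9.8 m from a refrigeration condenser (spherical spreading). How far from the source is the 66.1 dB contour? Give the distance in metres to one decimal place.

21.9 m

Point-source spreading drops the level by 20·log₁₀(r₂/r₁); inverting, r₂/r₁ = 10^(ΔL/20).
r₂ = 9.8·10^((73.1−66.1)/20) = 9.8·10^(7.0/20) = 21.94 m.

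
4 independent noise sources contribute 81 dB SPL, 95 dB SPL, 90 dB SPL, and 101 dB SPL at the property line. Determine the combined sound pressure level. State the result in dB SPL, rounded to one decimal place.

102.3 dB SPL

For uncorrelated sources the intensities add, so convert each level to linear form, sum, and take 10·log₁₀ of the total.
Σ 10^(L/10) = 10^(81/10) + 10^(95/10) + 10^(90/10) + 10^(101/10) = 1.688e+10.
L_total = 10·log₁₀(1.688e+10) = 102.27 dB SPL.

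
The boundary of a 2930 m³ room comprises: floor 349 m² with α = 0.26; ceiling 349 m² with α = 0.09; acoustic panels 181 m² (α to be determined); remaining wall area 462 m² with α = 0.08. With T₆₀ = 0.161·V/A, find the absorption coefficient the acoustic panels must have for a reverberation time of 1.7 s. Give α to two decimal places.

0.65

Required total absorption A = 0.161·2930/1.7 = 277.49 m².
Absorption from the other surfaces = 349·0.26 + 349·0.09 + 462·0.08 = 159.11 m², so the acoustic panels must supply 118.38 m² over 181 m².
α = 118.38/181 = 0.654.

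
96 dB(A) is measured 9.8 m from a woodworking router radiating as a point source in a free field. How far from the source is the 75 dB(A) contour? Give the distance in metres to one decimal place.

110.0 m

Point-source spreading drops the level by 20·log₁₀(r₂/r₁); inverting, r₂/r₁ = 10^(ΔL/20).
r₂ = 9.8·10^((96−75)/20) = 9.8·10^(21.0/20) = 109.96 m.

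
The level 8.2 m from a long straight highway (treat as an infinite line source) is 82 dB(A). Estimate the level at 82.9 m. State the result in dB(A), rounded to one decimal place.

72.0 dB(A)

For a line source, L₂ = L₁ − 10·log₁₀(r₂/r₁).
L₂ = 82 − 10·log₁₀(82.9/8.2) = 82 − 10.047 = 71.95 dB(A).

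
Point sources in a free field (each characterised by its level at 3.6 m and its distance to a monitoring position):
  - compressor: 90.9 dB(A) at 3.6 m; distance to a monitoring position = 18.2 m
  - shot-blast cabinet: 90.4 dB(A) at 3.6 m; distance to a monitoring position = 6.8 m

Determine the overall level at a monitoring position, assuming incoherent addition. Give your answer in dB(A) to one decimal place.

Apply inverse-square spreading to bring every level to the receiver, then sum 10^(L/10).
compressor: 90.9 − 20·log₁₀(18.2/3.6) = 90.9 − 14.08 = 76.82 dB(A).
shot-blast cabinet: 90.4 − 20·log₁₀(6.8/3.6) = 90.4 − 5.52 = 84.88 dB(A).
Σ 10^(L/10) = 3.555e+08 → L_total = 10·log₁₀(3.555e+08) = 85.51 dB(A).

85.5 dB(A)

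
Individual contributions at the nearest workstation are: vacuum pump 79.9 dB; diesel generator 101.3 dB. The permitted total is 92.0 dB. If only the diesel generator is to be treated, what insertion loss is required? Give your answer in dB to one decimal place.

The untreated sources together contribute 10^(79.9/10) = 9.772e+07, i.e. 79.90 dB.
The limit corresponds to 10^(92.0/10) = 1.585e+09; subtracting the fixed part leaves 1.487e+09 for the diesel generator, i.e. 91.72 dB.
Required insertion loss = 101.3 − 91.72 = 9.58 dB.

9.6 dB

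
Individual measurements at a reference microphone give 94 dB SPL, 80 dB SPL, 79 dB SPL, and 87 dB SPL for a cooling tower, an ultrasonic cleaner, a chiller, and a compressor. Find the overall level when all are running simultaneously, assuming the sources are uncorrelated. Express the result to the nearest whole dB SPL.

Incoherent sources combine by intensity addition: L_total = 10·log₁₀(Σ 10^(L_i/10)).
Σ 10^(L/10) = 10^(94/10) + 10^(80/10) + 10^(79/10) + 10^(87/10) = 3.193e+09.
L_total = 10·log₁₀(3.193e+09) = 95.04 dB SPL.

95 dB SPL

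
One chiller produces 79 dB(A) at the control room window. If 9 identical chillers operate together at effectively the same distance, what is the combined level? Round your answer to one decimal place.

N identical incoherent sources raise the level by 10·log₁₀ N.
L_total = 79 + 10·log₁₀(9) = 79 + 9.542 = 88.54 dB(A).

88.5 dB(A)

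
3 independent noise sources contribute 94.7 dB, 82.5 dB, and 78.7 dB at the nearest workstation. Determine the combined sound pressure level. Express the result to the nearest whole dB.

95 dB

For uncorrelated sources the intensities add, so convert each level to linear form, sum, and take 10·log₁₀ of the total.
Σ 10^(L/10) = 10^(94.7/10) + 10^(82.5/10) + 10^(78.7/10) = 3.203e+09.
L_total = 10·log₁₀(3.203e+09) = 95.06 dB.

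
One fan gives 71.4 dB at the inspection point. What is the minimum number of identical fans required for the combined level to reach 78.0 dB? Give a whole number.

Need L₁ + 10·log₁₀ N ≥ 78.0, i.e. log₁₀ N ≥ 0.66.
N ≥ 10^(6.6/10) = 4.571, so N = 5.

5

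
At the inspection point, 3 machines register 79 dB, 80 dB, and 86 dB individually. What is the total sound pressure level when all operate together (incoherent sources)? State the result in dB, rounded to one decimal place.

87.6 dB

For uncorrelated sources the intensities add, so convert each level to linear form, sum, and take 10·log₁₀ of the total.
Σ 10^(L/10) = 10^(79/10) + 10^(80/10) + 10^(86/10) = 5.775e+08.
L_total = 10·log₁₀(5.775e+08) = 87.62 dB.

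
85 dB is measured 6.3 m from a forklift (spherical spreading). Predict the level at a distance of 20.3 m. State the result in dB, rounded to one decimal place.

Spherical spreading from a point source gives a 20·log₁₀(r₂/r₁) drop.
L₂ = 85 − 20·log₁₀(20.3/6.3) = 85 − 10.163 = 74.84 dB.

74.8 dB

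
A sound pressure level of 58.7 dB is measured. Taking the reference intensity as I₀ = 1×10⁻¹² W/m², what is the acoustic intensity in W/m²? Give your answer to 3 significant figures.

I/I₀ = 10^(58.7/10) = 7.413e+05, so I = 7.413e+05 × 10⁻¹² W/m².

7.41e-07 W/m²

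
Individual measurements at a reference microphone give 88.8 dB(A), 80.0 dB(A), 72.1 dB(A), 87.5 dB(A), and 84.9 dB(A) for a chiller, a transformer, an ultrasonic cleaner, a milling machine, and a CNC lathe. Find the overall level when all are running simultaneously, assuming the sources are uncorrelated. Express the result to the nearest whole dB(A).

For uncorrelated sources the intensities add, so convert each level to linear form, sum, and take 10·log₁₀ of the total.
Σ 10^(L/10) = 10^(88.8/10) + 10^(80.0/10) + 10^(72.1/10) + 10^(87.5/10) + 10^(84.9/10) = 1.746e+09.
L_total = 10·log₁₀(1.746e+09) = 92.42 dB(A).

92 dB(A)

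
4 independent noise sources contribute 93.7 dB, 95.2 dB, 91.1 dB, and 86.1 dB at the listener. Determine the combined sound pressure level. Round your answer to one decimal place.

Incoherent sources combine by intensity addition: L_total = 10·log₁₀(Σ 10^(L_i/10)).
Σ 10^(L/10) = 10^(93.7/10) + 10^(95.2/10) + 10^(91.1/10) + 10^(86.1/10) = 7.351e+09.
L_total = 10·log₁₀(7.351e+09) = 98.66 dB.

98.7 dB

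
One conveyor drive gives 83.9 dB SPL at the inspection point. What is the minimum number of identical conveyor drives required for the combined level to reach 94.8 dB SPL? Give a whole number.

The shortfall is 94.8 − 83.9 = 10.9 dB, and N units add 10·log₁₀ N, so need 10·log₁₀ N ≥ 10.9.
N ≥ 10^(10.9/10) = 12.303, so N = 13.

13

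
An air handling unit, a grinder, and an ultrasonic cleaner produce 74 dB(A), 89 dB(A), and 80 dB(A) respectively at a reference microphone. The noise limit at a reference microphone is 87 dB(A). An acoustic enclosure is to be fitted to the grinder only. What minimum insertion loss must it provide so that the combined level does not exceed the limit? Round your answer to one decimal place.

The untreated sources together contribute 10^(74/10) + 10^(80/10) = 1.251e+08, i.e. 80.97 dB(A).
To meet 87 dB(A) overall, the treated grinder may contribute at most 10^(87/10) − 1.251e+08 = 3.761e+08, i.e. 85.75 dB(A).
Required insertion loss = 89 − 85.75 = 3.25 dB.

3.2 dB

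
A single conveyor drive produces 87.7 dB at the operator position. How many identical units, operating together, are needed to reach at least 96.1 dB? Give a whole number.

N identical sources give L₁ + 10·log₁₀ N, so require 10·log₁₀ N ≥ 96.1 − 87.7 = 8.4 dB.
N ≥ 10^(8.4/10) = 6.918, so N = 7.

7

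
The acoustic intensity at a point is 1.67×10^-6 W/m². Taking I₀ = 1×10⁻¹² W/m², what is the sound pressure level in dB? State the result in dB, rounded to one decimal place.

62.2 dB

L = 10·log₁₀(I/I₀) = 10·log₁₀(1.67×10^-6/10⁻¹²) = 10·log₁₀(1.67×10^6).
L = 10·(0.2227 + 6) = 62.23 dB.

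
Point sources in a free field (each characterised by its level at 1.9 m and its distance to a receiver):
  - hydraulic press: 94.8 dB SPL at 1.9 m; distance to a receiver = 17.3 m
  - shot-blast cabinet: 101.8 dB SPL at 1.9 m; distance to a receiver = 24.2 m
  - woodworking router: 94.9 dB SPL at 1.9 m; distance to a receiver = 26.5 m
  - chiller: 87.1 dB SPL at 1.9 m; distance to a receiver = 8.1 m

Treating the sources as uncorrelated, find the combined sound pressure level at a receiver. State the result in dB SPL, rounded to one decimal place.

First find each source's level at the receiver (point-source: −20·log₁₀(r/r_ref)), then combine on an intensity basis.
hydraulic press: 94.8 − 20·log₁₀(17.3/1.9) = 94.8 − 19.19 = 75.61 dB SPL.
shot-blast cabinet: 101.8 − 20·log₁₀(24.2/1.9) = 101.8 − 22.10 = 79.70 dB SPL.
woodworking router: 94.9 − 20·log₁₀(26.5/1.9) = 94.9 − 22.89 = 72.01 dB SPL.
chiller: 87.1 − 20·log₁₀(8.1/1.9) = 87.1 − 12.59 = 74.51 dB SPL.
Σ 10^(L/10) = 1.738e+08 → L_total = 10·log₁₀(1.738e+08) = 82.40 dB SPL.

82.4 dB SPL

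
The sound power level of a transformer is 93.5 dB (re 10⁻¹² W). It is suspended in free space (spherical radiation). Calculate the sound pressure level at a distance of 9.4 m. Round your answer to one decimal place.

The power spreads over a sphere of area 4π·r², so L_p = L_w − 10·log₁₀(4π·r²).
4π·r² = 1110 m², 10·log₁₀ of that is 30.455 dB.
L_p = 93.5 − 30.455 = 63.05 dB.

63.0 dB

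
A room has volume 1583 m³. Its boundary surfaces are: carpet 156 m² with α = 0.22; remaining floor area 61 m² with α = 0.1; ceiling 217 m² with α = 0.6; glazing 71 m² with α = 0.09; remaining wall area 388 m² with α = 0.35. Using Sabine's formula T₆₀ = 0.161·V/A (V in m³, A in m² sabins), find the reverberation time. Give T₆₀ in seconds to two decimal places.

0.81 s

A = Σ Sᵢαᵢ = 156·0.22 + 61·0.1 + 217·0.6 + 71·0.09 + 388·0.35 = 312.81 m².
T₆₀ = 0.161·V/A = 0.161·1583/312.81 = 0.815 s.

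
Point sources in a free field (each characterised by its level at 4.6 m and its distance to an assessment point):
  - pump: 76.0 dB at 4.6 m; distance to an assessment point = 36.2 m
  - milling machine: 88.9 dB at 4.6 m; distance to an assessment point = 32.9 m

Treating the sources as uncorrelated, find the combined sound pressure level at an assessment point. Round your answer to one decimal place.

72.0 dB

Propagate each source to the receiver with L = L_ref − 20·log₁₀(r/r_ref), then add intensities.
pump: 76.0 − 20·log₁₀(36.2/4.6) = 76.0 − 17.92 = 58.08 dB.
milling machine: 88.9 − 20·log₁₀(32.9/4.6) = 88.9 − 17.09 = 71.81 dB.
Σ 10^(L/10) = 1.582e+07 → L_total = 10·log₁₀(1.582e+07) = 71.99 dB.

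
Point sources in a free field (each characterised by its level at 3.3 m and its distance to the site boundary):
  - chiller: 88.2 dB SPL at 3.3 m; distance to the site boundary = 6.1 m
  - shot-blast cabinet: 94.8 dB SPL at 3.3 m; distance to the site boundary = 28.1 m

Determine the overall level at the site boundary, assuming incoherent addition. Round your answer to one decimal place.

83.7 dB SPL

First find each source's level at the receiver (point-source: −20·log₁₀(r/r_ref)), then combine on an intensity basis.
chiller: 88.2 − 20·log₁₀(6.1/3.3) = 88.2 − 5.34 = 82.86 dB SPL.
shot-blast cabinet: 94.8 − 20·log₁₀(28.1/3.3) = 94.8 − 18.60 = 76.20 dB SPL.
Σ 10^(L/10) = 2.350e+08 → L_total = 10·log₁₀(2.350e+08) = 83.71 dB SPL.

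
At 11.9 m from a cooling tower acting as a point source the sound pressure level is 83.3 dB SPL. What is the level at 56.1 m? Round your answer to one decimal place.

69.8 dB SPL

Spherical spreading from a point source gives a 20·log₁₀(r₂/r₁) drop.
L₂ = 83.3 − 20·log₁₀(56.1/11.9) = 83.3 − 13.468 = 69.83 dB SPL.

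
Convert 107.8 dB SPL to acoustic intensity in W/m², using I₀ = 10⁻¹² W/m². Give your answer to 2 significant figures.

0.060 W/m²

I = I₀·10^(L/10) = 10⁻¹² × 10^(107.8/10) = 10^(-1.220).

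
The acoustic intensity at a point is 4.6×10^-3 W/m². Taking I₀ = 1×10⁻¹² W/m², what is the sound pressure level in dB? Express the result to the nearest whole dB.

97 dB

Dividing by I₀ shifts the exponent by 12: I/I₀ = 4.6×10^9.
L = 10·(0.6628 + 9) = 96.63 dB.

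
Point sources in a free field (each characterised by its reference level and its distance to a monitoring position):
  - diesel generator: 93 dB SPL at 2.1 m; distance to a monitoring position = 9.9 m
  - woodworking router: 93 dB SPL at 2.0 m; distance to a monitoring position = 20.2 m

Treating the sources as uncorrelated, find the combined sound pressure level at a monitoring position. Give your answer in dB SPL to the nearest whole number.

80 dB SPL

Propagate each source to the receiver with L = L_ref − 20·log₁₀(r/r_ref), then add intensities.
diesel generator: 93 − 20·log₁₀(9.9/2.1) = 93 − 13.47 = 79.53 dB SPL.
woodworking router: 93 − 20·log₁₀(20.2/2.0) = 93 − 20.09 = 72.91 dB SPL.
Σ 10^(L/10) = 1.093e+08 → L_total = 10·log₁₀(1.093e+08) = 80.39 dB SPL.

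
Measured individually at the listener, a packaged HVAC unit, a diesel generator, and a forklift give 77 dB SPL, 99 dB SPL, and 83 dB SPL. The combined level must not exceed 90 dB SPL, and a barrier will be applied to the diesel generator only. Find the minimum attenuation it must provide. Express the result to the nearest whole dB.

10 dB

Fixed contribution from the other sources: Σ 10^(L/10) = 10^(77/10) + 10^(83/10) = 2.496e+08 (83.97 dB SPL).
To meet 90 dB SPL overall, the treated diesel generator may contribute at most 10^(90/10) − 2.496e+08 = 7.504e+08, i.e. 88.75 dB SPL.
Required insertion loss = 99 − 88.75 = 10.25 dB.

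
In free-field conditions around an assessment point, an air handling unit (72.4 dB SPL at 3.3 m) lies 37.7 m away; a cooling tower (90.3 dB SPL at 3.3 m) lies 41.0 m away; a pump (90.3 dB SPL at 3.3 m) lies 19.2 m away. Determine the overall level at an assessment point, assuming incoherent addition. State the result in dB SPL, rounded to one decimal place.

75.9 dB SPL

Propagate each source to the receiver with L = L_ref − 20·log₁₀(r/r_ref), then add intensities.
air handling unit: 72.4 − 20·log₁₀(37.7/3.3) = 72.4 − 21.16 = 51.24 dB SPL.
cooling tower: 90.3 − 20·log₁₀(41.0/3.3) = 90.3 − 21.89 = 68.41 dB SPL.
pump: 90.3 − 20·log₁₀(19.2/3.3) = 90.3 − 15.30 = 75.00 dB SPL.
Σ 10^(L/10) = 3.873e+07 → L_total = 10·log₁₀(3.873e+07) = 75.88 dB SPL.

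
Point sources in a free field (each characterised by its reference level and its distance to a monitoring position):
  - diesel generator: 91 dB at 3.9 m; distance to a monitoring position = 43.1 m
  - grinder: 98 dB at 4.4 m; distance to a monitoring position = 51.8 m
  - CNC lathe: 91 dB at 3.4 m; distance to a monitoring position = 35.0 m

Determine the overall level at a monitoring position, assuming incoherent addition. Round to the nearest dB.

Propagate each source to the receiver with L = L_ref − 20·log₁₀(r/r_ref), then add intensities.
diesel generator: 91 − 20·log₁₀(43.1/3.9) = 91 − 20.87 = 70.13 dB.
grinder: 98 − 20·log₁₀(51.8/4.4) = 98 − 21.42 = 76.58 dB.
CNC lathe: 91 − 20·log₁₀(35.0/3.4) = 91 − 20.25 = 70.75 dB.
Σ 10^(L/10) = 6.771e+07 → L_total = 10·log₁₀(6.771e+07) = 78.31 dB.

78 dB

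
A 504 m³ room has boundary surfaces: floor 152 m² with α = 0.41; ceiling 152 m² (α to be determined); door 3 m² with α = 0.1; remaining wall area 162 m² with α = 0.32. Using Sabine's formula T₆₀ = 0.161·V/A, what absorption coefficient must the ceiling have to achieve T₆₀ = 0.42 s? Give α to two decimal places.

0.52

A = 0.161·V/T₆₀ = 0.161·504/0.42 = 193.20 m² sabins.
Absorption from the other surfaces = 152·0.41 + 3·0.1 + 162·0.32 = 114.46 m², so the ceiling must supply 78.74 m² over 152 m².
α = 78.74/152 = 0.518.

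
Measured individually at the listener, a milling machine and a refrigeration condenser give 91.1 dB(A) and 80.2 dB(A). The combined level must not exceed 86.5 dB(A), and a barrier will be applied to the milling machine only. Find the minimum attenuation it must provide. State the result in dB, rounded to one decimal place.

Fixed contribution from the other source: Σ 10^(L/10) = 10^(80.2/10) = 1.047e+08 (80.20 dB(A)).
The limit corresponds to 10^(86.5/10) = 4.467e+08; subtracting the fixed part leaves 3.420e+08 for the milling machine, i.e. 85.34 dB(A).
So the milling machine must be reduced from 91.1 to 85.34 dB(A): IL = 5.76 dB.

5.8 dB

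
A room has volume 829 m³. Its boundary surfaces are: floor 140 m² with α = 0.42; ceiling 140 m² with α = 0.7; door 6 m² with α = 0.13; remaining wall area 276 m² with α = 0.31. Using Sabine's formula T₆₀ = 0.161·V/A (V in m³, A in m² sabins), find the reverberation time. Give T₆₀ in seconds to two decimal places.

A = Σ Sᵢαᵢ = 140·0.42 + 140·0.7 + 6·0.13 + 276·0.31 = 243.14 m².
T₆₀ = 0.161·V/A = 0.161·829/243.14 = 0.549 s.

0.55 s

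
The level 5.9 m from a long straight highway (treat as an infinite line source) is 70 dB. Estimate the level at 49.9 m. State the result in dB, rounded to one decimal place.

For a line source, L₂ = L₁ − 10·log₁₀(r₂/r₁).
L₂ = 70 − 10·log₁₀(49.9/5.9) = 70 − 9.272 = 60.73 dB.

60.7 dB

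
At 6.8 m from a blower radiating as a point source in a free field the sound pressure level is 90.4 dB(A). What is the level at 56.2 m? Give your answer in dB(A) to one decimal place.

For a point source, L₂ = L₁ − 20·log₁₀(r₂/r₁).
L₂ = 90.4 − 20·log₁₀(56.2/6.8) = 90.4 − 18.345 = 72.06 dB(A).

72.1 dB(A)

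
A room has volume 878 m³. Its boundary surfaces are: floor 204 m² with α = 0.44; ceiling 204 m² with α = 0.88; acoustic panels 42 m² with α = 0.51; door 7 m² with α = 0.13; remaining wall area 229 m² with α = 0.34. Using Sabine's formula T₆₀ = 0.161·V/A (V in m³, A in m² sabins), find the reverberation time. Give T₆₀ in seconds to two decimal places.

0.38 s

A = Σ Sᵢαᵢ = 204·0.44 + 204·0.88 + 42·0.51 + 7·0.13 + 229·0.34 = 369.47 m².
T₆₀ = 0.161 × 878 / 369.47 = 0.383 s.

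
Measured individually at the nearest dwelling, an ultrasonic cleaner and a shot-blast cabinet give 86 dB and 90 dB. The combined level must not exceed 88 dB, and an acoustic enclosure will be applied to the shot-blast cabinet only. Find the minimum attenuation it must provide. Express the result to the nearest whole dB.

The untreated sources together contribute 10^(86/10) = 3.981e+08, i.e. 86.00 dB.
To meet 88 dB overall, the treated shot-blast cabinet may contribute at most 10^(88/10) − 3.981e+08 = 2.329e+08, i.e. 83.67 dB.
So the shot-blast cabinet must be reduced from 90 to 83.67 dB: IL = 6.33 dB.

6 dB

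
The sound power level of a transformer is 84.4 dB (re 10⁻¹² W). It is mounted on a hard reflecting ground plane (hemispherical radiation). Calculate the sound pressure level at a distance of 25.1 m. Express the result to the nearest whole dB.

Free-field hemispherical radiation: L_p = L_w − 10·log₁₀(2π·r²), r = 25.1 m.
2π·r² = 3958 m², 10·log₁₀ of that is 35.975 dB.
L_p = 84.4 − 35.975 = 48.42 dB.

48 dB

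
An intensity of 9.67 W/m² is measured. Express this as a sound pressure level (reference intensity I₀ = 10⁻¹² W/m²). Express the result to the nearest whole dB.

I/I₀ = 9.67/10⁻¹² = 9.67×10^12, and L = 10·log₁₀(I/I₀).
L = 10·(0.9854 + 12) = 129.85 dB.

130 dB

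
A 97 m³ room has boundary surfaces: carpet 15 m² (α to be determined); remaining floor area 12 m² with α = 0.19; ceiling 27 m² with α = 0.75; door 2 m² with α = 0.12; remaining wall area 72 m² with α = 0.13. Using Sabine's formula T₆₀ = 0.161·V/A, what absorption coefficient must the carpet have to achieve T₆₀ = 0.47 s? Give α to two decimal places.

0.07

From T₆₀ = 0.161·V/A, the target T₆₀ = 0.47 s needs A = 0.161·97/0.47 = 33.23 m².
Absorption from the other surfaces = 12·0.19 + 27·0.75 + 2·0.12 + 72·0.13 = 32.13 m², so the carpet must supply 1.10 m² over 15 m².
α = 1.10/15 = 0.073.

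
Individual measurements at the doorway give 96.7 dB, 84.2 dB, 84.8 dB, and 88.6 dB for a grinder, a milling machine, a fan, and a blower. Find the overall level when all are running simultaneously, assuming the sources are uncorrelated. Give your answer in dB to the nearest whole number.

98 dB

Incoherent sources combine by intensity addition: L_total = 10·log₁₀(Σ 10^(L_i/10)).
Σ 10^(L/10) = 10^(96.7/10) + 10^(84.2/10) + 10^(84.8/10) + 10^(88.6/10) = 5.967e+09.
L_total = 10·log₁₀(5.967e+09) = 97.76 dB.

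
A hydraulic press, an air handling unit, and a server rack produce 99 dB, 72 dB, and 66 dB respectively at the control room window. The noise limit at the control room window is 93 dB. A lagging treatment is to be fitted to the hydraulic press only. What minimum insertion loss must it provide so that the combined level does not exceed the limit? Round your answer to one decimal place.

Fixed contribution from the other sources: Σ 10^(L/10) = 10^(72/10) + 10^(66/10) = 1.983e+07 (72.97 dB).
The limit corresponds to 10^(93/10) = 1.995e+09; subtracting the fixed part leaves 1.975e+09 for the hydraulic press, i.e. 92.96 dB.
Required insertion loss = 99 − 92.96 = 6.04 dB.

6.0 dB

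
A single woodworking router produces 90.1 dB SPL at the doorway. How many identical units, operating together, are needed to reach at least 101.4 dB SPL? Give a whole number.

Need L₁ + 10·log₁₀ N ≥ 101.4, i.e. log₁₀ N ≥ 1.13.
N ≥ 10^(11.3/10) = 13.490, so N = 14.

14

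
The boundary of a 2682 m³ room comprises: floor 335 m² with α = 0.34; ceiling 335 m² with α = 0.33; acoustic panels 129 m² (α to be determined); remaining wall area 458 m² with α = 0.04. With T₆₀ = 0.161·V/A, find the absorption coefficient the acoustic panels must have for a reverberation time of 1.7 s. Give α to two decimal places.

A = 0.161·V/T₆₀ = 0.161·2682/1.7 = 254.00 m² sabins.
Absorption from the other surfaces = 335·0.34 + 335·0.33 + 458·0.04 = 242.77 m², so the acoustic panels must supply 11.23 m² over 129 m².
α = 11.23/129 = 0.087.

0.09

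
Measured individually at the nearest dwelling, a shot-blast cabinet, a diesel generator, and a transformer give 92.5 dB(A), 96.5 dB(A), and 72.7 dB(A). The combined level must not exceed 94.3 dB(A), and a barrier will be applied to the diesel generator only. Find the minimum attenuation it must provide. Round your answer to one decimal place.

Everything except the diesel generator sums to 10^(92.5/10) + 10^(72.7/10) = 1.797e+09 in linear terms, 92.55 dB(A).
The limit corresponds to 10^(94.3/10) = 2.692e+09; subtracting the fixed part leaves 8.946e+08 for the diesel generator, i.e. 89.52 dB(A).
So the diesel generator must be reduced from 96.5 to 89.52 dB(A): IL = 6.98 dB.

7.0 dB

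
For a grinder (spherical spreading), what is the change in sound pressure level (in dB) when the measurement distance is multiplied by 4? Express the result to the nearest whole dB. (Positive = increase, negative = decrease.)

Point-source spreading: ΔL = −20·log₁₀(r₂/r₁).
ΔL = −20·log₁₀(4) = -12.04 dB.

-12 dB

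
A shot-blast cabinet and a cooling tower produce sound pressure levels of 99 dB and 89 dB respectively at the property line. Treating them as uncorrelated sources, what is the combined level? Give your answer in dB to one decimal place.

99.4 dB

Incoherent sources combine by intensity addition: L_total = 10·log₁₀(Σ 10^(L_i/10)).
Σ 10^(L/10) = 10^(99/10) + 10^(89/10) = 8.738e+09.
L_total = 10·log₁₀(8.738e+09) = 99.41 dB.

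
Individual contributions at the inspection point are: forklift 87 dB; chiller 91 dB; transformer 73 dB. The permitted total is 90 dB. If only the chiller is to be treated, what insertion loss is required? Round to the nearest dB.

4 dB

The untreated sources together contribute 10^(87/10) + 10^(73/10) = 5.211e+08, i.e. 87.17 dB.
The limit corresponds to 10^(90/10) = 1.000e+09; subtracting the fixed part leaves 4.789e+08 for the chiller, i.e. 86.80 dB.
Required insertion loss = 91 − 86.80 = 4.20 dB.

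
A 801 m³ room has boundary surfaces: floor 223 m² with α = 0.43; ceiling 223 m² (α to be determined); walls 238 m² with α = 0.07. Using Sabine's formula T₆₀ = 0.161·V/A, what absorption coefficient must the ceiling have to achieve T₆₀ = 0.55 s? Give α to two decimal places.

0.55

A = 0.161·V/T₆₀ = 0.161·801/0.55 = 234.47 m² sabins.
Absorption from the other surfaces = 223·0.43 + 238·0.07 = 112.55 m², so the ceiling must supply 121.92 m² over 223 m².
α = 121.92/223 = 0.547.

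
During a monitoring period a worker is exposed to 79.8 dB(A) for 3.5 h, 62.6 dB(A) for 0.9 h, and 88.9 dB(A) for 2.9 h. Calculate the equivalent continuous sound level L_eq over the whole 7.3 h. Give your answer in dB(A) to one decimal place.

L_eq = 10·log₁₀[(1/T)·Σ tᵢ·10^(Lᵢ/10)] with T = 7.3 h.
Σ tᵢ·10^(Lᵢ/10) = 3.5·10^(79.8/10) + 0.9·10^(62.6/10) + 2.9·10^(88.9/10) = 2.587e+09.
L_eq = 10·log₁₀(2.587e+09/7.3) = 85.49 dB(A).

85.5 dB(A)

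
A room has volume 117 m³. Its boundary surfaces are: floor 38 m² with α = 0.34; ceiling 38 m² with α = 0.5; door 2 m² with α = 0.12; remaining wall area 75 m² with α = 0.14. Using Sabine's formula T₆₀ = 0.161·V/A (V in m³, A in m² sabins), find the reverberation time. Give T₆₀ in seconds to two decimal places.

Total absorption A = 38·0.34 + 38·0.5 + 2·0.12 + 75·0.14 = 42.66 m² sabins.
T₆₀ = 0.161 × 117 / 42.66 = 0.442 s.

0.44 s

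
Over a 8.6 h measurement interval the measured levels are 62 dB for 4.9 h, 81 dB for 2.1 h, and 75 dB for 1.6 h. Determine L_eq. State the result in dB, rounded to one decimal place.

L_eq = 10·log₁₀[(1/T)·Σ tᵢ·10^(Lᵢ/10)] with T = 8.6 h.
Σ tᵢ·10^(Lᵢ/10) = 4.9·10^(62/10) + 2.1·10^(81/10) + 1.6·10^(75/10) = 3.227e+08.
L_eq = 10·log₁₀(3.227e+08/8.6) = 75.74 dB.

75.7 dB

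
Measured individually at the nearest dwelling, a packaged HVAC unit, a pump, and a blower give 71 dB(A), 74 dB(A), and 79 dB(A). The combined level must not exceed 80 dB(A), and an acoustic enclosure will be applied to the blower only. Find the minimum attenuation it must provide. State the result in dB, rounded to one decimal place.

Everything except the blower sums to 10^(71/10) + 10^(74/10) = 3.771e+07 in linear terms, 75.76 dB(A).
To meet 80 dB(A) overall, the treated blower may contribute at most 10^(80/10) − 3.771e+07 = 6.229e+07, i.e. 77.94 dB(A).
So the blower must be reduced from 79 to 77.94 dB(A): IL = 1.06 dB.

1.1 dB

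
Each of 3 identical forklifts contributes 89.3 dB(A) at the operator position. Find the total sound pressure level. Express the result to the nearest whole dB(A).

94 dB(A)

L_total = L₁ + 10·log₁₀ N for N identical incoherent sources.
L_total = 89.3 + 10·log₁₀(3) = 89.3 + 4.771 = 94.07 dB(A).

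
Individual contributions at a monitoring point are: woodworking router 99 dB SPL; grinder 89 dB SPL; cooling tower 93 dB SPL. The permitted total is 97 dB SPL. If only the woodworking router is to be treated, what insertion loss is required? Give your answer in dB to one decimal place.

5.5 dB

Everything except the woodworking router sums to 10^(89/10) + 10^(93/10) = 2.790e+09 in linear terms, 94.46 dB SPL.
The limit corresponds to 10^(97/10) = 5.012e+09; subtracting the fixed part leaves 2.222e+09 for the woodworking router, i.e. 93.47 dB SPL.
So the woodworking router must be reduced from 99 to 93.47 dB SPL: IL = 5.53 dB.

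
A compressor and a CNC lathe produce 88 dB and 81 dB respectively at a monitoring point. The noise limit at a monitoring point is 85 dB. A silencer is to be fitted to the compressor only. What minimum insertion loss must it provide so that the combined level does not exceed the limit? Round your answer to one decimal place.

Everything except the compressor sums to 10^(81/10) = 1.259e+08 in linear terms, 81.00 dB.
To meet 85 dB overall, the treated compressor may contribute at most 10^(85/10) − 1.259e+08 = 1.903e+08, i.e. 82.80 dB.
Required insertion loss = 88 − 82.80 = 5.20 dB.

5.2 dB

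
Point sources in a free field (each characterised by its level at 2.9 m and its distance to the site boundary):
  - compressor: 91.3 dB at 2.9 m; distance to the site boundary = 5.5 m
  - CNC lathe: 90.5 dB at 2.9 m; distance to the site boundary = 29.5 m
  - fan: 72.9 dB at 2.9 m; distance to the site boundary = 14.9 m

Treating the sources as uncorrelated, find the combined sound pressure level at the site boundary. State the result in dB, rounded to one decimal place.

85.9 dB

First find each source's level at the receiver (point-source: −20·log₁₀(r/r_ref)), then combine on an intensity basis.
compressor: 91.3 − 20·log₁₀(5.5/2.9) = 91.3 − 5.56 = 85.74 dB.
CNC lathe: 90.5 − 20·log₁₀(29.5/2.9) = 90.5 − 20.15 = 70.35 dB.
fan: 72.9 − 20·log₁₀(14.9/2.9) = 72.9 − 14.22 = 58.68 dB.
Σ 10^(L/10) = 3.866e+08 → L_total = 10·log₁₀(3.866e+08) = 85.87 dB.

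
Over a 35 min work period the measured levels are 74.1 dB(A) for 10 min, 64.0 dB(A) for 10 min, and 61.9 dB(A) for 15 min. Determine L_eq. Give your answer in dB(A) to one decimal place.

Weight each interval's intensity by its duration and average over T = 35 min:
Σ tᵢ·10^(Lᵢ/10) = 10·10^(74.1/10) + 10·10^(64.0/10) + 15·10^(61.9/10) = 3.054e+08.
L_eq = 10·log₁₀(3.054e+08/35) = 69.41 dB(A).

69.4 dB(A)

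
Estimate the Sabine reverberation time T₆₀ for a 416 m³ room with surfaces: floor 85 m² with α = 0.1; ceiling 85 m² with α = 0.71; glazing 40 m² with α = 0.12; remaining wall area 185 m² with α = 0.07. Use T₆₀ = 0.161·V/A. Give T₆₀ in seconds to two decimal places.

Summing Sᵢαᵢ: 85·0.1 + 85·0.71 + 40·0.12 + 185·0.07 = 86.60 m².
T₆₀ = 0.161·V/A = 0.161·416/86.60 = 0.773 s.

0.77 s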